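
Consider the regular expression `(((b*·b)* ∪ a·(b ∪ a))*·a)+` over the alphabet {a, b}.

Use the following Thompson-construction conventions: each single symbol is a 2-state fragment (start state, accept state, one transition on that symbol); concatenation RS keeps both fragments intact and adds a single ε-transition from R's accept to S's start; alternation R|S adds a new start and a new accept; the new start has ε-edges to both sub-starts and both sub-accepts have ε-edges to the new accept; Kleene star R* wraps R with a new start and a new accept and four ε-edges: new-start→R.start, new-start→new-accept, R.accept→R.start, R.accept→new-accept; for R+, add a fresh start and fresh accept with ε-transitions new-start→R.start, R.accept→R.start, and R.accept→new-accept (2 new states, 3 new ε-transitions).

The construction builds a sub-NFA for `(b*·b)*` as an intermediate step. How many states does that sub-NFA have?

Fragment for `(b*·b)*`:
Each of the 2 symbol leaves contributes a 2-state fragment.
  b* — 4 states
  b*·b — 6 states
  (b*·b)* — 8 states

8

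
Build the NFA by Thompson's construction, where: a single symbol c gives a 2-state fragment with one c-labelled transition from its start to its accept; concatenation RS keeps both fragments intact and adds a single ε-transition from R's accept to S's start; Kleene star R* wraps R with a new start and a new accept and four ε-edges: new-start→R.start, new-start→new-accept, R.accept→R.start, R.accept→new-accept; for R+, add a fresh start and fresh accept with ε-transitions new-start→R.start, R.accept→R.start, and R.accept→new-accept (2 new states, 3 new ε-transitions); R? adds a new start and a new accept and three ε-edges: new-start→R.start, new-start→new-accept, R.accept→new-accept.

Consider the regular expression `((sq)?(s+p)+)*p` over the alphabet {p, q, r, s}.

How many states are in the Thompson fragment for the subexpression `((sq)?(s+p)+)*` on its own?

16

Fragment for `((sq)?(s+p)+)*`:
Each of the 4 symbol leaves contributes a 2-state fragment.
  sq → 4 states
  (sq)? → 6 states
  s+ → 4 states
  s+p → 6 states
  (s+p)+ → 8 states
  (sq)?(s+p)+ → 14 states
  ((sq)?(s+p)+)* → 16 states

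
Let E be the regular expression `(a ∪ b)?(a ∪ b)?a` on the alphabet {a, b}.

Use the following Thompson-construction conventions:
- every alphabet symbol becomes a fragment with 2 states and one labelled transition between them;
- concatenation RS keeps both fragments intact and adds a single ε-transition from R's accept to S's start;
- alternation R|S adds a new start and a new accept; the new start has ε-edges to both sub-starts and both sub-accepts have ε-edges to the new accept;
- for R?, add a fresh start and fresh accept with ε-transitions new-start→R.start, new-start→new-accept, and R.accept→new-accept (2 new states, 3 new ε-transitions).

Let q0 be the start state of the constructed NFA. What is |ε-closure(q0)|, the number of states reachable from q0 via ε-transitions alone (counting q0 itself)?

11

Compute the ε-closure size of each fragment's start state recursively; a symbol fragment's start has no outgoing ε-edge, so its closure is just itself (size 1).
  a ∪ b : |ε-closure| = 1 + 1 + 1 = 3 (the new accept is not ε-reachable since no branch accepts ε)
  (a ∪ b)? : new start has ε-edges to the inner start and to the new accept, so |ε-closure| = 2 + 3 = 5
  a ∪ b : |ε-closure| = 1 + 1 + 1 = 3 (the new accept is not ε-reachable since no branch accepts ε)
  (a ∪ b)? : |ε-closure| = 1 (new start) + 3 (body) + 1 (new accept, via ε) = 5
  (a ∪ b)?(a ∪ b)?a : the left operand accepts ε, so the closure extends into the next operand (via the concat ε-link); |ε-closure| = 5 + 5 + 1 = 11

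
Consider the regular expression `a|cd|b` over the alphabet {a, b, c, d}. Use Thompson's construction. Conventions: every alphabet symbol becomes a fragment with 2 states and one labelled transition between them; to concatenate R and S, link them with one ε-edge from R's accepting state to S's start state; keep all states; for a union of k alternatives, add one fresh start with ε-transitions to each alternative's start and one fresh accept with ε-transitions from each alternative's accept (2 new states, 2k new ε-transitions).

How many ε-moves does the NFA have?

Building bottom-up:
Each of the 4 symbol leaves contributes 0 ε-transitions.
  cd → 1 ε-transition
  a|cd|b → 7 ε-transitions

7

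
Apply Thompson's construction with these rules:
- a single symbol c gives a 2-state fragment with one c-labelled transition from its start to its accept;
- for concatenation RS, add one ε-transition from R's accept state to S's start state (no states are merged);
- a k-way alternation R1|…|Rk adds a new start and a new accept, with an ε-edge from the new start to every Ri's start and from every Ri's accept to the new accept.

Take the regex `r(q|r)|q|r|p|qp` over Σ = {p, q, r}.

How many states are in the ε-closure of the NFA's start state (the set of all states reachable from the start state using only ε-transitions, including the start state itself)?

Compute the ε-closure size of each fragment's start state recursively; a symbol fragment's start has no outgoing ε-edge, so its closure is just itself (size 1).
  q|r : new start ε-reaches every alternative's start; none of them accept ε, so the new accept is not reached: |closure| = 1 + 1 + 1 = 3
  r(q|r) : |closure| equals the left operand's closure size = 1 (its accept is not ε-reachable, so the closure stops there)
  qp : |closure| equals the left operand's closure size = 1 (its accept is not ε-reachable, so the closure stops there)
  r(q|r)|q|r|p|qp : |closure| = 1 + 1 + 1 + 1 + 1 + 1 = 6 (the new accept is not ε-reachable since no branch accepts ε)

6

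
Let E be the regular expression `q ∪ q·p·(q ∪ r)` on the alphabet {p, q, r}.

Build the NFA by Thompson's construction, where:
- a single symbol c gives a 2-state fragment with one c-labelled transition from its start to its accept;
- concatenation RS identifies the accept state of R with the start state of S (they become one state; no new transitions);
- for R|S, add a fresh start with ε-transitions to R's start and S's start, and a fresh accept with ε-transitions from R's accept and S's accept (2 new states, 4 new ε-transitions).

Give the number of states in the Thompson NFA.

12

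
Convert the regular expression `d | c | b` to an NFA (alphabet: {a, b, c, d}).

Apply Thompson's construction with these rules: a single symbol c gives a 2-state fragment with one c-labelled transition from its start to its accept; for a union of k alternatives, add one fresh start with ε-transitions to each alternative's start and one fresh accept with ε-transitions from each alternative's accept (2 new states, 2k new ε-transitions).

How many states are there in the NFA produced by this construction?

8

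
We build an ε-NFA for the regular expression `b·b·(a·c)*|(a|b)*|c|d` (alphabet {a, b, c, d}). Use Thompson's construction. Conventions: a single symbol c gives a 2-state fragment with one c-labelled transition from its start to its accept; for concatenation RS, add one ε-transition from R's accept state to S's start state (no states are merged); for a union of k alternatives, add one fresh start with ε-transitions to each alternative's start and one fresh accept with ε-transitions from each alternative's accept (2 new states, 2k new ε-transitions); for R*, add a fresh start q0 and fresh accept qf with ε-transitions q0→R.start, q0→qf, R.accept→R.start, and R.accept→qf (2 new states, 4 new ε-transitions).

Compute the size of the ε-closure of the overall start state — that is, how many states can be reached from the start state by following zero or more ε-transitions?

Let C(F) = |ε-closure(F.start)| within fragment F, and note whether F accepts ε. Symbol fragments have C = 1 and do not accept ε. Then:
  a·c → |closure| equals the left operand's closure size = 1 (its accept is not ε-reachable, so the closure stops there)
  (a·c)* → the star's fresh start ε-reaches both the body's start and the fresh accept: |closure| = 2 + 1 = 3
  b·b·(a·c)* → same as the first factor's closure: |closure| = 1
  a|b → new start ε-reaches every alternative's start; none of them accept ε, so the new accept is not reached: |closure| = 1 + 1 + 1 = 3
  (a|b)* → |closure| = 1 (new start) + 3 (body) + 1 (new accept) = 5
  b·b·(a·c)*|(a|b)*|c|d → new start ε-reaches every alternative's start; at least one alternative accepts ε, so the union's new accept is reached too: |closure| = 1 + 1 + 5 + 1 + 1 + 1 = 10

10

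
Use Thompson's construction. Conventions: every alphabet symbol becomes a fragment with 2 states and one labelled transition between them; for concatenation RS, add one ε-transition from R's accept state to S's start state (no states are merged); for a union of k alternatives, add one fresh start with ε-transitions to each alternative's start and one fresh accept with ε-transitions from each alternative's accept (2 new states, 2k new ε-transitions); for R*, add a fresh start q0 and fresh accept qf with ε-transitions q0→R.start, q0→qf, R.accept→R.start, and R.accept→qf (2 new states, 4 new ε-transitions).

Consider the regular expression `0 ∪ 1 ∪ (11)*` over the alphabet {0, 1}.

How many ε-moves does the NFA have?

Building bottom-up:
Each of the 4 symbol leaves contributes 0 ε-transitions.
  11 — 1 ε-transition
  (11)* — 5 ε-transitions
  0 ∪ 1 ∪ (11)* — 11 ε-transitions

11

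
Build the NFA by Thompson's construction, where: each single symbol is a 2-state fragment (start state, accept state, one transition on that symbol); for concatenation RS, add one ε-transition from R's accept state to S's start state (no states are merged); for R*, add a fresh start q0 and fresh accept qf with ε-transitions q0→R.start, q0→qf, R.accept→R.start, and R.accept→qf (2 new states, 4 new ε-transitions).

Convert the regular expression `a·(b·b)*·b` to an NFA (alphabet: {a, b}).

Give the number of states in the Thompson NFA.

10

By structural recursion:
Each of the 4 symbol leaves contributes a 2-state fragment.
  b·b : 4 states
  (b·b)* : 6 states
  a·(b·b)*·b : 10 states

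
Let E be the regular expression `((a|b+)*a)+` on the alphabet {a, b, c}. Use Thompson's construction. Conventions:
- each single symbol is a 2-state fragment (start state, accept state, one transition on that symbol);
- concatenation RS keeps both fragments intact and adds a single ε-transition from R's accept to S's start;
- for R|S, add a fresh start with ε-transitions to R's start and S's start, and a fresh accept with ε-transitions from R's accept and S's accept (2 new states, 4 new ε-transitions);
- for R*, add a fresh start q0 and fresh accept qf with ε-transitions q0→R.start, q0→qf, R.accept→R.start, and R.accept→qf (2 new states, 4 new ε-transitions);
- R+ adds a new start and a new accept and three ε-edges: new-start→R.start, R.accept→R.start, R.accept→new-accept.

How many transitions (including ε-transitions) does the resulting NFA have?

Bottom-up over the parse tree:
Each of the 3 symbol leaves contributes 1 transition (1 symbol, 0 ε).
  b+ — 4 transitions (1 symbol, 3 ε)
  a|b+ — 9 transitions (2 symbol, 7 ε)
  (a|b+)* — 13 transitions (2 symbol, 11 ε)
  (a|b+)*a — 15 transitions (3 symbol, 12 ε)
  ((a|b+)*a)+ — 18 transitions (3 symbol, 15 ε)

18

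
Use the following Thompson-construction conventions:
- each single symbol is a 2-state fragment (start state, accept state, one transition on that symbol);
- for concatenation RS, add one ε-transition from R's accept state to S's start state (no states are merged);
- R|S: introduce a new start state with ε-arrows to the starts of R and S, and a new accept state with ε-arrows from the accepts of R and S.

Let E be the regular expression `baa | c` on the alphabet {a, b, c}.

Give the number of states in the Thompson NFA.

10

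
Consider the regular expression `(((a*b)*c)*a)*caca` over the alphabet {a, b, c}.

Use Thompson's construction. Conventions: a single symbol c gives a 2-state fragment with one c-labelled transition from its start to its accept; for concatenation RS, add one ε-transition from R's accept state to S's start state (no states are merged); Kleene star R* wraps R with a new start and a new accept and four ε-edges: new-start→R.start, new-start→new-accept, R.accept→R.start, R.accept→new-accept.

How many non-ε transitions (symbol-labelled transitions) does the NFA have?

8

By structural recursion:
Each of the 8 symbol leaves contributes exactly 1 symbol transition.
  a* = 1 symbol transition
  a*b = 2 symbol transitions
  (a*b)* = 2 symbol transitions
  (a*b)*c = 3 symbol transitions
  ((a*b)*c)* = 3 symbol transitions
  ((a*b)*c)*a = 4 symbol transitions
  (((a*b)*c)*a)* = 4 symbol transitions
  (((a*b)*c)*a)*caca = 8 symbol transitions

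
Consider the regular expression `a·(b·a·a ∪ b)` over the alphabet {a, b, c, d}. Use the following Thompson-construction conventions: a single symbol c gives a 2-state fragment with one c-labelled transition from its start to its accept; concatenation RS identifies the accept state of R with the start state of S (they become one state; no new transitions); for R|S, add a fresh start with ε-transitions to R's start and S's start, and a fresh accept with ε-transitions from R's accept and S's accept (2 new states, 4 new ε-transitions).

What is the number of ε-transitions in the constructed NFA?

4

Per subexpression:
Each of the 5 symbol leaves contributes 0 ε-transitions.
  b·a·a → 0 ε-transitions
  b·a·a ∪ b → 4 ε-transitions
  a·(b·a·a ∪ b) → 4 ε-transitions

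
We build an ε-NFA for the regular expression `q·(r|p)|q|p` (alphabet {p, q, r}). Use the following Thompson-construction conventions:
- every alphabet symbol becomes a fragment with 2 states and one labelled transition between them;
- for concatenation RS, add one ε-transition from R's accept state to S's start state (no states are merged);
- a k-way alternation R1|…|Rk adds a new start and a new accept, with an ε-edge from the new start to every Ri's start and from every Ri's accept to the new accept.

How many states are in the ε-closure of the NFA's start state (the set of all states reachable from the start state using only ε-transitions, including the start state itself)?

Compute the ε-closure size of each fragment's start state recursively; a symbol fragment's start has no outgoing ε-edge, so its closure is just itself (size 1).
  r|p — new start ε-reaches every alternative's start; none of them accept ε, so the new accept is not reached: |ε-closure| = 1 + 1 + 1 = 3
  q·(r|p) — |ε-closure| equals the left operand's closure size = 1 (its accept is not ε-reachable, so the closure stops there)
  q·(r|p)|q|p — |ε-closure| = 1 + 1 + 1 + 1 = 4 (the new accept is not ε-reachable since no branch accepts ε)

4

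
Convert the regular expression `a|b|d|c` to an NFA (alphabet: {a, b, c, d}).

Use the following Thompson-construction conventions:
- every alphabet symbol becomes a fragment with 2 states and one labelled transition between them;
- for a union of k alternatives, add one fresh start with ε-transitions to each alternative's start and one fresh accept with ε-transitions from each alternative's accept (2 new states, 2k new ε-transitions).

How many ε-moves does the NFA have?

8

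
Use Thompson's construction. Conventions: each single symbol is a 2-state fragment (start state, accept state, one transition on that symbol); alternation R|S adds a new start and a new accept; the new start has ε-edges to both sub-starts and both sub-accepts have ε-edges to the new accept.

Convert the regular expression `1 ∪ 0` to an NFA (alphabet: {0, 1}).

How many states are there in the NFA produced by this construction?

6

Recursing over subexpressions:
Each of the 2 symbol leaves contributes a 2-state fragment.
  1 ∪ 0 → 6 states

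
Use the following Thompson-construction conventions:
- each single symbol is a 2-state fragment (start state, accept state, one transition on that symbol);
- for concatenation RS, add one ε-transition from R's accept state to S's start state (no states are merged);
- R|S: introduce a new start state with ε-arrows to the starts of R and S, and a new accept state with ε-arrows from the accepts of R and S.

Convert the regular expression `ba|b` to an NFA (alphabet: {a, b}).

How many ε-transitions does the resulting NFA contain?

5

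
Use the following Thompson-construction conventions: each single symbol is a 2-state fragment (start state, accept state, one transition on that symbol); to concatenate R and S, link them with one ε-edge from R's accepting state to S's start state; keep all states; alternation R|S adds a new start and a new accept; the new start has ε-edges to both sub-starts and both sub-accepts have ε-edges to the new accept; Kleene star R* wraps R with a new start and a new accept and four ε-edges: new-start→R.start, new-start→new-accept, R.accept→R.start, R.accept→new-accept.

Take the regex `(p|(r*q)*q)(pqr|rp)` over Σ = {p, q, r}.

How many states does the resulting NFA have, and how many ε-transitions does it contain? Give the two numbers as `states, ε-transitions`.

26, 22

Bottom-up over the parse tree:
Each of the 9 symbol leaves contributes 2 states and 0 ε-transitions.
  r* — 4 states, 4 ε-transitions
  r*q — 6 states, 5 ε-transitions
  (r*q)* — 8 states, 9 ε-transitions
  (r*q)*q — 10 states, 10 ε-transitions
  p|(r*q)*q — 14 states, 14 ε-transitions
  pqr — 6 states, 2 ε-transitions
  rp — 4 states, 1 ε-transition
  pqr|rp — 12 states, 7 ε-transitions
  (p|(r*q)*q)(pqr|rp) — 26 states, 22 ε-transitions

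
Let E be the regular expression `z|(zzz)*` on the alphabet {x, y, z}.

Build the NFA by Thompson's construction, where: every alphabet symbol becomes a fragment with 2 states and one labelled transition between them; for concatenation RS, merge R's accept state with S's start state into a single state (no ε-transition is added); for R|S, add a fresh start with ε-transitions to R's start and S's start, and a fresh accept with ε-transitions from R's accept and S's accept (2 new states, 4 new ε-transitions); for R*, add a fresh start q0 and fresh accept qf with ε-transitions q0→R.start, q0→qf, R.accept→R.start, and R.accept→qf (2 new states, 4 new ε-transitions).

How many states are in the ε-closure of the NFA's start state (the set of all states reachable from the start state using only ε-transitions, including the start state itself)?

Work bottom-up. For each fragment F, track |ε-closure(F.start)| and whether F's accept lies in that closure (i.e. whether F accepts ε). A single-symbol fragment has closure size 1 and does not accept ε.
  zzz → |closure| equals the left operand's closure size = 1 (its accept is not ε-reachable, so the closure stops there)
  (zzz)* → |closure| = 1 (new start) + 1 (body) + 1 (new accept) = 3
  z|(zzz)* → new start ε-reaches every alternative's start; at least one alternative accepts ε, so the union's new accept is reached too: |closure| = 1 + 1 + 3 + 1 = 6

6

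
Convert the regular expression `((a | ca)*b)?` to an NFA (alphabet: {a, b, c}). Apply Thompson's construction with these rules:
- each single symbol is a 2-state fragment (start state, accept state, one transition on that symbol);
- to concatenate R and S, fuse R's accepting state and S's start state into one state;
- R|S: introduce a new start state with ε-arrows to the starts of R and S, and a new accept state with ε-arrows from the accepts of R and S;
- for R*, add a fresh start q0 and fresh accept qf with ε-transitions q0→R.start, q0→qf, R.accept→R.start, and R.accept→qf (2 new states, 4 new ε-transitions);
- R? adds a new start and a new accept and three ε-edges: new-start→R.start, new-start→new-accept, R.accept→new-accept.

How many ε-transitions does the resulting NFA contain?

Per subexpression:
Each of the 4 symbol leaves contributes 0 ε-transitions.
  ca : 0 ε-transitions
  a | ca : 4 ε-transitions
  (a | ca)* : 8 ε-transitions
  (a | ca)*b : 8 ε-transitions
  ((a | ca)*b)? : 11 ε-transitions

11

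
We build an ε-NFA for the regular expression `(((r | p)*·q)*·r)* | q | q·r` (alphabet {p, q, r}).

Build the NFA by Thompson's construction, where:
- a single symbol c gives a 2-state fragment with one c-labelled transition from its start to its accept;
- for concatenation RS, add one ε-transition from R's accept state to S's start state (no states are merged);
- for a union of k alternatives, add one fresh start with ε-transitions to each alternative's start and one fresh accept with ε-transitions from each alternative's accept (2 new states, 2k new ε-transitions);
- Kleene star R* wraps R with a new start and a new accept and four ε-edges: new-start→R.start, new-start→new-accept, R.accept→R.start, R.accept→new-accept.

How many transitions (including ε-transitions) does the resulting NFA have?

Bottom-up over the parse tree:
Each of the 7 symbol leaves contributes 1 transition (1 symbol, 0 ε).
  r | p = 6 transitions (2 symbol, 4 ε)
  (r | p)* = 10 transitions (2 symbol, 8 ε)
  (r | p)*·q = 12 transitions (3 symbol, 9 ε)
  ((r | p)*·q)* = 16 transitions (3 symbol, 13 ε)
  ((r | p)*·q)*·r = 18 transitions (4 symbol, 14 ε)
  (((r | p)*·q)*·r)* = 22 transitions (4 symbol, 18 ε)
  q·r = 3 transitions (2 symbol, 1 ε)
  (((r | p)*·q)*·r)* | q | q·r = 32 transitions (7 symbol, 25 ε)

32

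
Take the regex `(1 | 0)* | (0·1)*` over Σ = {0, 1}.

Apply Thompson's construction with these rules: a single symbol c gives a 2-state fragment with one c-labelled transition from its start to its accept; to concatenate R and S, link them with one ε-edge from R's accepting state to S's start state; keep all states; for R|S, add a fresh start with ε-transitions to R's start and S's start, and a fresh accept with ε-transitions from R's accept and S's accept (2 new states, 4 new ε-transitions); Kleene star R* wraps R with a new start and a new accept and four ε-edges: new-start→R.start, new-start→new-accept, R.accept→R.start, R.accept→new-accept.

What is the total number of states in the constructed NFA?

By structural recursion:
Each of the 4 symbol leaves contributes a 2-state fragment.
  1 | 0 → 6 states
  (1 | 0)* → 8 states
  0·1 → 4 states
  (0·1)* → 6 states
  (1 | 0)* | (0·1)* → 16 states

16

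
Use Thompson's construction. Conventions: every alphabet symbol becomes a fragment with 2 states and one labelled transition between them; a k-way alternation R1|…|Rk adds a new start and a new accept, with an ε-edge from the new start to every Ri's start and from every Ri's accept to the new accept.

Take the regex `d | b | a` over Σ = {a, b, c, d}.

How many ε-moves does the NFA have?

Building bottom-up:
Each of the 3 symbol leaves contributes 0 ε-transitions.
  d | b | a → 6 ε-transitions

6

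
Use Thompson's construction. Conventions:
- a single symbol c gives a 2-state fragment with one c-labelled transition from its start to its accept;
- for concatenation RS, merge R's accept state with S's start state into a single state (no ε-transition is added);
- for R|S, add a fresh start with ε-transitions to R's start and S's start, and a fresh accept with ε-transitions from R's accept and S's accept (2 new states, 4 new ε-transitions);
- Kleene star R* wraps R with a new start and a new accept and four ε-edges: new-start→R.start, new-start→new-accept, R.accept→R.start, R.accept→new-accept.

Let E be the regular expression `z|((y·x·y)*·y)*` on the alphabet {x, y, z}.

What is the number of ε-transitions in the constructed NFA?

12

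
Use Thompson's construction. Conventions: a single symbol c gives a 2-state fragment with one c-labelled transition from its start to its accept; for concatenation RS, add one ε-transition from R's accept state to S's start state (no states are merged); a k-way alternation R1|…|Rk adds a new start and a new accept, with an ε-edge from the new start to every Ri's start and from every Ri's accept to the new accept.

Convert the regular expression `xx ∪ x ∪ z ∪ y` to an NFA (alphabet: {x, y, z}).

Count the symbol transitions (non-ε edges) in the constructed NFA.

5

Building bottom-up:
Each of the 5 symbol leaves contributes exactly 1 symbol transition.
  xx : 2 symbol transitions
  xx ∪ x ∪ z ∪ y : 5 symbol transitions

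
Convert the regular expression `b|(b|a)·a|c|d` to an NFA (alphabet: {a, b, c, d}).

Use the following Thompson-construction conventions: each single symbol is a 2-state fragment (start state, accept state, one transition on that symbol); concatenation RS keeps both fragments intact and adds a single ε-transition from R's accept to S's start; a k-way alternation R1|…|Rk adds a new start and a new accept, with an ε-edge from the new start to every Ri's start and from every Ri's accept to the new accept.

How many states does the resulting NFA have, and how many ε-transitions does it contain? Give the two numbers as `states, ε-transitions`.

Building bottom-up:
Each of the 6 symbol leaves contributes 2 states and 0 ε-transitions.
  b|a — 6 states, 4 ε-transitions
  (b|a)·a — 8 states, 5 ε-transitions
  b|(b|a)·a|c|d — 16 states, 13 ε-transitions

16, 13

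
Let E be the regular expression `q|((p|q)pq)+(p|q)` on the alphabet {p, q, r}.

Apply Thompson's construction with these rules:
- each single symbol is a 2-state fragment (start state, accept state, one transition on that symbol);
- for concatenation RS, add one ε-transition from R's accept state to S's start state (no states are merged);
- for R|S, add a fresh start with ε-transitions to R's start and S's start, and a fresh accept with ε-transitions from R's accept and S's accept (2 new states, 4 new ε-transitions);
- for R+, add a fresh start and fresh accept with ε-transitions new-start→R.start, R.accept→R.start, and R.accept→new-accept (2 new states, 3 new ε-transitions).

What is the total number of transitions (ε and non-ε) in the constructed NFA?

25

Building bottom-up:
Each of the 7 symbol leaves contributes 1 transition (1 symbol, 0 ε).
  p|q — 6 transitions (2 symbol, 4 ε)
  (p|q)pq — 10 transitions (4 symbol, 6 ε)
  ((p|q)pq)+ — 13 transitions (4 symbol, 9 ε)
  p|q — 6 transitions (2 symbol, 4 ε)
  ((p|q)pq)+(p|q) — 20 transitions (6 symbol, 14 ε)
  q|((p|q)pq)+(p|q) — 25 transitions (7 symbol, 18 ε)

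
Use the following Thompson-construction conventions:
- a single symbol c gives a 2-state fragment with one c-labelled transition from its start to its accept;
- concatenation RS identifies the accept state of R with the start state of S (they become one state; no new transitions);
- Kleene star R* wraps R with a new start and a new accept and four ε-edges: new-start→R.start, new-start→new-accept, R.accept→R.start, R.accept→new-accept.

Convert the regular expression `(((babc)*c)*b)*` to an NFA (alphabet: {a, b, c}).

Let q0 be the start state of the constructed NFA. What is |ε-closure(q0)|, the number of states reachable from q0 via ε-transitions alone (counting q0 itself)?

Compute the ε-closure size of each fragment's start state recursively; a symbol fragment's start has no outgoing ε-edge, so its closure is just itself (size 1).
  babc → |closure| equals the left operand's closure size = 1 (its accept is not ε-reachable, so the closure stops there)
  (babc)* → new start has ε-edges to the inner start and to the new accept, so |closure| = 2 + 1 = 3
  (babc)*c → the left operand accepts ε, so the closure extends into the next operand (the shared merged state is already counted); |closure| = 3 + (1−1) = 3
  ((babc)*c)* → |closure| = 1 (new start) + 3 (body) + 1 (new accept) = 5
  ((babc)*c)*b → |closure| = 5 + (1−1) = 5 (closure spills across the concat boundary because the left factor accepts ε)
  (((babc)*c)*b)* → new start has ε-edges to the inner start and to the new accept, so |closure| = 2 + 5 = 7

7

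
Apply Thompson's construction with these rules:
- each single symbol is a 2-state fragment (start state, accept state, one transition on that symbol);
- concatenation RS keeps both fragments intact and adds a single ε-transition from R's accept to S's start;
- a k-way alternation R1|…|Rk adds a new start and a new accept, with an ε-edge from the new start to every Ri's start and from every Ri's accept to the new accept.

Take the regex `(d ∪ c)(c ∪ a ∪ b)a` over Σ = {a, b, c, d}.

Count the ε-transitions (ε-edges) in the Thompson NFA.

Building bottom-up:
Each of the 6 symbol leaves contributes 0 ε-transitions.
  d ∪ c = 4 ε-transitions
  c ∪ a ∪ b = 6 ε-transitions
  (d ∪ c)(c ∪ a ∪ b)a = 12 ε-transitions

12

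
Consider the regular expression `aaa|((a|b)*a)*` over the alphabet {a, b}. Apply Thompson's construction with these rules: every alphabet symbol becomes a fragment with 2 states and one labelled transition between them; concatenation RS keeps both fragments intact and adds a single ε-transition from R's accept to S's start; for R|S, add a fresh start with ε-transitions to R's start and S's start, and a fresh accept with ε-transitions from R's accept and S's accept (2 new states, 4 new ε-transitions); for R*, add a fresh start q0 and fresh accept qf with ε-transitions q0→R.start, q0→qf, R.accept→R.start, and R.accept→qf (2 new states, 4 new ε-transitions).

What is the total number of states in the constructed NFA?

By structural recursion:
Each of the 6 symbol leaves contributes a 2-state fragment.
  aaa → 6 states
  a|b → 6 states
  (a|b)* → 8 states
  (a|b)*a → 10 states
  ((a|b)*a)* → 12 states
  aaa|((a|b)*a)* → 20 states

20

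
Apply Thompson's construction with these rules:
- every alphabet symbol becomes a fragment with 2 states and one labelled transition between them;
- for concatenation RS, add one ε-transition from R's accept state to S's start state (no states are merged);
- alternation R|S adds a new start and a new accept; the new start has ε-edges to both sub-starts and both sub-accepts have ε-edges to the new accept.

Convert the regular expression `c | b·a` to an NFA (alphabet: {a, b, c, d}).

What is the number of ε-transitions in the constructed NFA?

5

Bottom-up over the parse tree:
Each of the 3 symbol leaves contributes 0 ε-transitions.
  b·a = 1 ε-transition
  c | b·a = 5 ε-transitions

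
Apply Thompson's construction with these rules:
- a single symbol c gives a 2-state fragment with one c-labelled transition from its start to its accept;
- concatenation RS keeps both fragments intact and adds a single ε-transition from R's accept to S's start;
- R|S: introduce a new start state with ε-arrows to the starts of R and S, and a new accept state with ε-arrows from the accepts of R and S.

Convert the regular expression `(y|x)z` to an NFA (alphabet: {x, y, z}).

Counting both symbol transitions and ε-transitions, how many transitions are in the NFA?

Recursing over subexpressions:
Each of the 3 symbol leaves contributes 1 transition (1 symbol, 0 ε).
  y|x : 6 transitions (2 symbol, 4 ε)
  (y|x)z : 8 transitions (3 symbol, 5 ε)

8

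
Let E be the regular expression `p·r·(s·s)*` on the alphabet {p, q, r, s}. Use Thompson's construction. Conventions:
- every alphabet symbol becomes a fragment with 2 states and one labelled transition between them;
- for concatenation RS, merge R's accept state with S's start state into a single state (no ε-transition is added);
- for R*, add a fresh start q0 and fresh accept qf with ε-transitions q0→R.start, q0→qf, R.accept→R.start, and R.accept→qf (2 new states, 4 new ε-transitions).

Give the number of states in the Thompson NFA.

Bottom-up over the parse tree:
Each of the 4 symbol leaves contributes a 2-state fragment.
  s·s = 3 states
  (s·s)* = 5 states
  p·r·(s·s)* = 7 states

7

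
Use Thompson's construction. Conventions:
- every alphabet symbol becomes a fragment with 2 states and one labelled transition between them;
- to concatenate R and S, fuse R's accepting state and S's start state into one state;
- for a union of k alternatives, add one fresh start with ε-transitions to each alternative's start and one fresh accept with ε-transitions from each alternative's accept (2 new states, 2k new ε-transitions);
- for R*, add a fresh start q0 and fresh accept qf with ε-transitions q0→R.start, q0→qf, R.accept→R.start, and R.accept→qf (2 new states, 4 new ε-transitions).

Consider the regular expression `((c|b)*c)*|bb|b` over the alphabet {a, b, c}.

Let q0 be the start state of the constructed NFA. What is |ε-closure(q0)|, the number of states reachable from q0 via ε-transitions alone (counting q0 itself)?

Let C(F) = |ε-closure(F.start)| within fragment F, and note whether F accepts ε. Symbol fragments have C = 1 and do not accept ε. Then:
  c|b : C = 1 + 1 + 1 = 3 (the new accept is not ε-reachable since no branch accepts ε)
  (c|b)* : C = 1 (new start) + 3 (body) + 1 (new accept) = 5
  (c|b)*c : the left operand accepts ε, so the closure extends into the next operand (the shared merged state is already counted); C = 5 + (1−1) = 5
  ((c|b)*c)* : C = 1 (new start) + 5 (body) + 1 (new accept) = 7
  bb : same as the first factor's closure: C = 1
  ((c|b)*c)*|bb|b : new start ε-reaches every alternative's start; at least one alternative accepts ε, so the union's new accept is reached too: C = 1 + 7 + 1 + 1 + 1 = 11

11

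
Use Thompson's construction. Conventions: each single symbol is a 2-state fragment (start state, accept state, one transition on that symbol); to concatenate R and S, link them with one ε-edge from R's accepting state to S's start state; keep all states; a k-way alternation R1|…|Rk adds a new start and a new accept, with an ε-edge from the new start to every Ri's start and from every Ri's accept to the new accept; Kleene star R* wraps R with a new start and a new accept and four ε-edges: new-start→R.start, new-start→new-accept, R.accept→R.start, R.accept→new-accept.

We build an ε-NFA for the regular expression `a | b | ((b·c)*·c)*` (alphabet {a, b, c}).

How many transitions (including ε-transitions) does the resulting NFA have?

Building bottom-up:
Each of the 5 symbol leaves contributes 1 transition (1 symbol, 0 ε).
  b·c = 3 transitions (2 symbol, 1 ε)
  (b·c)* = 7 transitions (2 symbol, 5 ε)
  (b·c)*·c = 9 transitions (3 symbol, 6 ε)
  ((b·c)*·c)* = 13 transitions (3 symbol, 10 ε)
  a | b | ((b·c)*·c)* = 21 transitions (5 symbol, 16 ε)

21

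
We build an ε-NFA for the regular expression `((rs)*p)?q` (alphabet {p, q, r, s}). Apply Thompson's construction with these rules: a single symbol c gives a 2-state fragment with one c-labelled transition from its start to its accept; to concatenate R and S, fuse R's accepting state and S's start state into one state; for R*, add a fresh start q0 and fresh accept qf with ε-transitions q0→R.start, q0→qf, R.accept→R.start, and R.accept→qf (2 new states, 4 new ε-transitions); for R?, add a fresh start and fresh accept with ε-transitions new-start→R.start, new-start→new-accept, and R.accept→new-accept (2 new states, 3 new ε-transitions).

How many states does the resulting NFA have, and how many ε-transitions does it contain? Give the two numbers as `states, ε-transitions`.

9, 7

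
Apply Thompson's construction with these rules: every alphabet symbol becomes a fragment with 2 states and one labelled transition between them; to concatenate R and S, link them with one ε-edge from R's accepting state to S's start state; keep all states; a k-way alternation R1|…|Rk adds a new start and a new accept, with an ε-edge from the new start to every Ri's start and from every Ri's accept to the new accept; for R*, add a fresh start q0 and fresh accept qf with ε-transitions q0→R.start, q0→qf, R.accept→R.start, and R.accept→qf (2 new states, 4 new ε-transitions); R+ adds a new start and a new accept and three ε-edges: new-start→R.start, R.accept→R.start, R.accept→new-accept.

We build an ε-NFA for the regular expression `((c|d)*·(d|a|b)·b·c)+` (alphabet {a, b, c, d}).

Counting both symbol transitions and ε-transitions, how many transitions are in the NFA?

27

Bottom-up over the parse tree:
Each of the 7 symbol leaves contributes 1 transition (1 symbol, 0 ε).
  c|d : 6 transitions (2 symbol, 4 ε)
  (c|d)* : 10 transitions (2 symbol, 8 ε)
  d|a|b : 9 transitions (3 symbol, 6 ε)
  (c|d)*·(d|a|b)·b·c : 24 transitions (7 symbol, 17 ε)
  ((c|d)*·(d|a|b)·b·c)+ : 27 transitions (7 symbol, 20 ε)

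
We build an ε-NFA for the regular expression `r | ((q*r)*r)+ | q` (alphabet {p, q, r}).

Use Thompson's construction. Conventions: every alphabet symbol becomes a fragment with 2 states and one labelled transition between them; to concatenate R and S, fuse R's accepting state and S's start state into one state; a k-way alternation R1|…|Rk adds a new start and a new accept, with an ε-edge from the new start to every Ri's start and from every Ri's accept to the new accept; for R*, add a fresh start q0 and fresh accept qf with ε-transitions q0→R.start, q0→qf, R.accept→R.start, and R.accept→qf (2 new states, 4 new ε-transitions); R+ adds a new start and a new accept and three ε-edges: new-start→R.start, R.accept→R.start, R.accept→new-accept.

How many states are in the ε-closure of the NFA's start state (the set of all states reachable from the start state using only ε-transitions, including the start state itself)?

9

Let C(F) = |ε-closure(F.start)| within fragment F, and note whether F accepts ε. Symbol fragments have C = 1 and do not accept ε. Then:
  q* : new start has ε-edges to the inner start and to the new accept, so |closure| = 2 + 1 = 3
  q*r : the left operand accepts ε, so the closure extends into the next operand (the shared merged state is already counted); |closure| = 3 + (1−1) = 3
  (q*r)* : |closure| = 1 (new start) + 3 (body) + 1 (new accept) = 5
  (q*r)*r : the left operand accepts ε, so the closure extends into the next operand (the shared merged state is already counted); |closure| = 5 + (1−1) = 5
  ((q*r)*r)+ : |closure| = 1 + 5 = 6 (the body doesn't accept ε, so the new accept is not reached)
  r | ((q*r)*r)+ | q : new start ε-reaches every alternative's start; none of them accept ε, so the new accept is not reached: |closure| = 1 + 1 + 6 + 1 = 9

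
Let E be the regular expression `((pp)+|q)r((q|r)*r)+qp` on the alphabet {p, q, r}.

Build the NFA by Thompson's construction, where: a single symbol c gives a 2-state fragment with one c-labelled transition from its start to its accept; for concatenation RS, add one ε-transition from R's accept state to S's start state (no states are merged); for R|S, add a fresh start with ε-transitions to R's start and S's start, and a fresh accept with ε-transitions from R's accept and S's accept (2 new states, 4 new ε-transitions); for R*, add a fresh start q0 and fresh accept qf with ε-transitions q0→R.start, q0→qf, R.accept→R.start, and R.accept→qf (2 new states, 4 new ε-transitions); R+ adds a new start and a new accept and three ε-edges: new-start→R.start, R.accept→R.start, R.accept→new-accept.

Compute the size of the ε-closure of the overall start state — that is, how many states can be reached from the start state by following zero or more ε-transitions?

4

Compute the ε-closure size of each fragment's start state recursively; a symbol fragment's start has no outgoing ε-edge, so its closure is just itself (size 1).
  pp — same as the first factor's closure: C = 1
  (pp)+ — C = 1 + 1 = 2 (the body doesn't accept ε, so the new accept is not reached)
  (pp)+|q — new start ε-reaches every alternative's start; none of them accept ε, so the new accept is not reached: C = 1 + 2 + 1 = 4
  q|r — C = 1 + 1 + 1 = 3 (the new accept is not ε-reachable since no branch accepts ε)
  (q|r)* — the star's fresh start ε-reaches both the body's start and the fresh accept: C = 2 + 3 = 5
  (q|r)*r — the left operand accepts ε, so the closure extends into the next operand (via the concat ε-link); C = 5 + 1 = 6
  ((q|r)*r)+ — C = 1 + 6 = 7 (the body doesn't accept ε, so the new accept is not reached)
  ((pp)+|q)r((q|r)*r)+qp — same as the first factor's closure: C = 4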